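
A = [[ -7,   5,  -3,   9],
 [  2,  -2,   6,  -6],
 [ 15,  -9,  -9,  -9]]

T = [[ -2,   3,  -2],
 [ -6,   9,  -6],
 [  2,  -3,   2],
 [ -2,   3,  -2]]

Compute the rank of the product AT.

1

First compute AT:
[[-40,  60, -40],
 [ 32, -48,  32],
 [ 24, -36,  24]]
Now row reduce the product.
R2 ← R2 + (4/5)·R1: [0, 0, 0]
R3 ← R3 + (3/5)·R1: [0, 0, 0]
1 nonzero row, so rank(AT) = 1.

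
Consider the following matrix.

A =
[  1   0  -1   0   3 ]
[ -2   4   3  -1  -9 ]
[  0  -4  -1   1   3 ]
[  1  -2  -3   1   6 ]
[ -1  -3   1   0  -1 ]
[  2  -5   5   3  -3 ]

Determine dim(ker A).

Row reduce to echelon form.
R2 ← R2 + (2)·R1: [0, 4, 1, -1, -3]
R4 ← R4 − R1: [0, -2, -2, 1, 3]
R5 ← R5 + R1: [0, -3, 0, 0, 2]
R6 ← R6 − (2)·R1: [0, -5, 7, 3, -9]
R3 ← R3 + R2: [0, 0, 0, 0, 0]
R4 ← R4 + (1/2)·R2: [0, 0, -3/2, 1/2, 3/2]
R5 ← R5 + (3/4)·R2: [0, 0, 3/4, -3/4, -1/4]
R6 ← R6 + (5/4)·R2: [0, 0, 33/4, 7/4, -51/4]
Swap R3 ↔ R4
R5 ← R5 + (1/2)·R3: [0, 0, 0, -1/2, 1/2]
R6 ← R6 + (11/2)·R3: [0, 0, 0, 9/2, -9/2]
Swap R4 ↔ R5
R6 ← R6 + (9)·R4: [0, 0, 0, 0, 0]
4 nonzero rows, so rank(A) = 4.
A has 5 columns; by rank–nullity, nullity = 5 − 4 = 1.

1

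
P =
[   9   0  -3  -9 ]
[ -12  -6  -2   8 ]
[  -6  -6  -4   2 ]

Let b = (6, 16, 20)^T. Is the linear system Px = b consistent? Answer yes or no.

yes

Row reduce the augmented matrix [P | b].
R2 ← R2 + (4/3)·R1: [0, -6, -6, -4, 24]
R3 ← R3 + (2/3)·R1: [0, -6, -6, -4, 24]
R3 ← R3 − R2: [0, 0, 0, 0, 0]
The echelon form has 2 nonzero rows, and every pivot lies in the first 4 columns, so rank(P) = rank([P|b]) = 2.
The system is consistent.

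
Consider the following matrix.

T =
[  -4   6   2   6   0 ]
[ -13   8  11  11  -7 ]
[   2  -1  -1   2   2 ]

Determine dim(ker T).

Row reduce to echelon form.
R2 ← R2 − (13/4)·R1: [0, -23/2, 9/2, -17/2, -7]
R3 ← R3 + (1/2)·R1: [0, 2, 0, 5, 2]
R3 ← R3 + (4/23)·R2: [0, 0, 18/23, 81/23, 18/23]
3 nonzero rows, so rank(T) = 3.
T has 5 columns; by rank–nullity, nullity = 5 − 3 = 2.

2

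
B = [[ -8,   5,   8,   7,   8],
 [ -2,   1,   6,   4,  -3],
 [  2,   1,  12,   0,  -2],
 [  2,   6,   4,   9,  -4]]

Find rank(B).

4

Row reduce to echelon form.
R2 ← R2 − (1/4)·R1: [0, -1/4, 4, 9/4, -5]
R3 ← R3 + (1/4)·R1: [0, 9/4, 14, 7/4, 0]
R4 ← R4 + (1/4)·R1: [0, 29/4, 6, 43/4, -2]
R3 ← R3 + (9)·R2: [0, 0, 50, 22, -45]
R4 ← R4 + (29)·R2: [0, 0, 122, 76, -147]
R4 ← R4 − (61/25)·R3: [0, 0, 0, 558/25, -186/5]
Echelon form has 4 nonzero rows, so rank(B) = 4.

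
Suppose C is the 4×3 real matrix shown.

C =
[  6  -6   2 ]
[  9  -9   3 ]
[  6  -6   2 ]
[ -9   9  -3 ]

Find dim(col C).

Row reduce to echelon form.
R2 ← R2 − (3/2)·R1: [0, 0, 0]
R3 ← R3 − R1: [0, 0, 0]
R4 ← R4 + (3/2)·R1: [0, 0, 0]
Echelon form has 1 nonzero row, so rank(C) = 1.
The column space has dimension equal to the rank: 1.

1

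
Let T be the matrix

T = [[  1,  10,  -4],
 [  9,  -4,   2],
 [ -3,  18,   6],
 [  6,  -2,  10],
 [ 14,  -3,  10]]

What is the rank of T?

Row reduce to echelon form.
R2 ← R2 − (9)·R1: [0, -94, 38]
R3 ← R3 + (3)·R1: [0, 48, -6]
R4 ← R4 − (6)·R1: [0, -62, 34]
R5 ← R5 − (14)·R1: [0, -143, 66]
R3 ← R3 + (24/47)·R2: [0, 0, 630/47]
R4 ← R4 − (31/47)·R2: [0, 0, 420/47]
R5 ← R5 − (143/94)·R2: [0, 0, 385/47]
R4 ← R4 − (2/3)·R3: [0, 0, 0]
R5 ← R5 − (11/18)·R3: [0, 0, 0]
Echelon form has 3 nonzero rows, so rank(T) = 3.

3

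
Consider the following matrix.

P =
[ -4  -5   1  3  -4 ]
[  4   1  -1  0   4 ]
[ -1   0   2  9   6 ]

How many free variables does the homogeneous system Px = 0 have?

Row reduce to echelon form.
R2 ← R2 + R1: [0, -4, 0, 3, 0]
R3 ← R3 − (1/4)·R1: [0, 5/4, 7/4, 33/4, 7]
R3 ← R3 + (5/16)·R2: [0, 0, 7/4, 147/16, 7]
3 nonzero rows, so rank(P) = 3.
P has 5 columns; by rank–nullity, nullity = 5 − 3 = 2.

2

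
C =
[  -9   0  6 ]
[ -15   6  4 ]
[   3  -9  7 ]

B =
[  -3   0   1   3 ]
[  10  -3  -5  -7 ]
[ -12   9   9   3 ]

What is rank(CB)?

First compute CB:
[[-45,  54,  45,  -9],
 [ 57,  18,  -9, -75],
 [-183,  90, 111,  93]]
Now row reduce the product.
R2 ← R2 + (19/15)·R1: [0, 432/5, 48, -432/5]
R3 ← R3 − (61/15)·R1: [0, -648/5, -72, 648/5]
R3 ← R3 + (3/2)·R2: [0, 0, 0, 0]
2 nonzero rows, so rank(CB) = 2.

2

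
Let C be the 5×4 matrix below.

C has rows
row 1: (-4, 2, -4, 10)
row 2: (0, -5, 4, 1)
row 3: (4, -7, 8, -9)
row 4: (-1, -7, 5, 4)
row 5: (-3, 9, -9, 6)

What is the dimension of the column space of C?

2

Row reduce to echelon form.
R3 ← R3 + R1: [0, -5, 4, 1]
R4 ← R4 − (1/4)·R1: [0, -15/2, 6, 3/2]
R5 ← R5 − (3/4)·R1: [0, 15/2, -6, -3/2]
R3 ← R3 − R2: [0, 0, 0, 0]
R4 ← R4 − (3/2)·R2: [0, 0, 0, 0]
R5 ← R5 + (3/2)·R2: [0, 0, 0, 0]
Echelon form has 2 nonzero rows, so rank(C) = 2.
The column space has dimension equal to the rank: 2.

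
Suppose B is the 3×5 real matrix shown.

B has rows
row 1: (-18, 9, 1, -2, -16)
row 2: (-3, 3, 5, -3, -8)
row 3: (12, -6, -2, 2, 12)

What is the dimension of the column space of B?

3

Row reduce to echelon form.
R2 ← R2 − (1/6)·R1: [0, 3/2, 29/6, -8/3, -16/3]
R3 ← R3 + (2/3)·R1: [0, 0, -4/3, 2/3, 4/3]
Echelon form has 3 nonzero rows, so rank(B) = 3.
The column space has dimension equal to the rank: 3.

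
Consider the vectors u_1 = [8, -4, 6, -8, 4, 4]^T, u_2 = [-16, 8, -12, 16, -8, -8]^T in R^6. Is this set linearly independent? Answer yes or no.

no

Form the matrix with these vectors as rows and row reduce.
R2 ← R2 + (2)·R1: [0, 0, 0, 0, 0, 0]
1 nonzero row, so the 2 vectors span a space of dimension 1.
Since 1 < 2, the vectors are linearly dependent.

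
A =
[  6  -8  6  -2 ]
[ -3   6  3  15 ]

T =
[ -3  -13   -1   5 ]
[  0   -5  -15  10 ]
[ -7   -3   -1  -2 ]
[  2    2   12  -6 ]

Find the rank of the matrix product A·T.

2

First compute AT:
[[-64, -60,  84, -50],
 [ 18,  30,  90, -51]]
Now row reduce the product.
R2 ← R2 + (9/32)·R1: [0, 105/8, 909/8, -1041/16]
2 nonzero rows, so rank(AT) = 2.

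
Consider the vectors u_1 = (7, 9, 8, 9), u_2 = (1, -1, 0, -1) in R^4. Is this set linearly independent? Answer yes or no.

yes

Form the matrix with these vectors as rows and row reduce.
R2 ← R2 − (1/7)·R1: [0, -16/7, -8/7, -16/7]
2 nonzero rows, so the 2 vectors span a space of dimension 2.
Since 2 = 2, the vectors are linearly independent.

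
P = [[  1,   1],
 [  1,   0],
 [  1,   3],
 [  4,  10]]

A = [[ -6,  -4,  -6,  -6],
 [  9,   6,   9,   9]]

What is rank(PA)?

First compute PA:
[[  3,   2,   3,   3],
 [ -6,  -4,  -6,  -6],
 [ 21,  14,  21,  21],
 [ 66,  44,  66,  66]]
Now row reduce the product.
R2 ← R2 + (2)·R1: [0, 0, 0, 0]
R3 ← R3 − (7)·R1: [0, 0, 0, 0]
R4 ← R4 − (22)·R1: [0, 0, 0, 0]
1 nonzero row, so rank(PA) = 1.

1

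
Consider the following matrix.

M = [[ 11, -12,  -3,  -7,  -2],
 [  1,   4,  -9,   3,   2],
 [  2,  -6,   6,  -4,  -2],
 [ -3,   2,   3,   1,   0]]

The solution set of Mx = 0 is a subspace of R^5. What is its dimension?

Row reduce to echelon form.
R2 ← R2 − (1/11)·R1: [0, 56/11, -96/11, 40/11, 24/11]
R3 ← R3 − (2/11)·R1: [0, -42/11, 72/11, -30/11, -18/11]
R4 ← R4 + (3/11)·R1: [0, -14/11, 24/11, -10/11, -6/11]
R3 ← R3 + (3/4)·R2: [0, 0, 0, 0, 0]
R4 ← R4 + (1/4)·R2: [0, 0, 0, 0, 0]
2 nonzero rows, so rank(M) = 2.
M has 5 columns; by rank–nullity, nullity = 5 − 2 = 3.

3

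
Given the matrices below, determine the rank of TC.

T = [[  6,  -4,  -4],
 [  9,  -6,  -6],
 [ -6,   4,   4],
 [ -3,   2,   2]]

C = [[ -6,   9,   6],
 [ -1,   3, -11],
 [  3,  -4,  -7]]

1

First compute TC:
[[-44,  58, 108],
 [-66,  87, 162],
 [ 44, -58, -108],
 [ 22, -29, -54]]
Now row reduce the product.
R2 ← R2 − (3/2)·R1: [0, 0, 0]
R3 ← R3 + R1: [0, 0, 0]
R4 ← R4 + (1/2)·R1: [0, 0, 0]
1 nonzero row, so rank(TC) = 1.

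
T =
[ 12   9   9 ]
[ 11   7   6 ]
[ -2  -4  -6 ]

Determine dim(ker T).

1

Row reduce to echelon form.
R2 ← R2 − (11/12)·R1: [0, -5/4, -9/4]
R3 ← R3 + (1/6)·R1: [0, -5/2, -9/2]
R3 ← R3 − (2)·R2: [0, 0, 0]
2 nonzero rows, so rank(T) = 2.
T has 3 columns; by rank–nullity, nullity = 3 − 2 = 1.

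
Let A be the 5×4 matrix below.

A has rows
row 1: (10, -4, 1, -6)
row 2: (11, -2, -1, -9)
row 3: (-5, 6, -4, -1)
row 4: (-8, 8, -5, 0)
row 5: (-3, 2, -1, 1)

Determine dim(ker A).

2

Row reduce to echelon form.
R2 ← R2 − (11/10)·R1: [0, 12/5, -21/10, -12/5]
R3 ← R3 + (1/2)·R1: [0, 4, -7/2, -4]
R4 ← R4 + (4/5)·R1: [0, 24/5, -21/5, -24/5]
R5 ← R5 + (3/10)·R1: [0, 4/5, -7/10, -4/5]
R3 ← R3 − (5/3)·R2: [0, 0, 0, 0]
R4 ← R4 − (2)·R2: [0, 0, 0, 0]
R5 ← R5 − (1/3)·R2: [0, 0, 0, 0]
2 nonzero rows, so rank(A) = 2.
A has 4 columns; by rank–nullity, nullity = 4 − 2 = 2.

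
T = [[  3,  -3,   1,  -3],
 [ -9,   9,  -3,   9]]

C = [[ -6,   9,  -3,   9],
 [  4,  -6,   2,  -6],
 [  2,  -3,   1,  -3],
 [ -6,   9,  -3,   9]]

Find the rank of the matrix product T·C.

1

First compute TC:
[[-10,  15,  -5,  15],
 [ 30, -45,  15, -45]]
Now row reduce the product.
R2 ← R2 + (3)·R1: [0, 0, 0, 0]
1 nonzero row, so rank(TC) = 1.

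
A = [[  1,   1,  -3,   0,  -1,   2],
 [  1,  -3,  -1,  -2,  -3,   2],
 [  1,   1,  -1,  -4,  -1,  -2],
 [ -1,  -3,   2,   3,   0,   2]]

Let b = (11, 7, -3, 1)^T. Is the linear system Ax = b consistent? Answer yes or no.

Row reduce the augmented matrix [A | b].
R2 ← R2 − R1: [0, -4, 2, -2, -2, 0, -4]
R3 ← R3 − R1: [0, 0, 2, -4, 0, -4, -14]
R4 ← R4 + R1: [0, -2, -1, 3, -1, 4, 12]
R4 ← R4 − (1/2)·R2: [0, 0, -2, 4, 0, 4, 14]
R4 ← R4 + R3: [0, 0, 0, 0, 0, 0, 0]
The echelon form has 3 nonzero rows, and every pivot lies in the first 6 columns, so rank(A) = rank([A|b]) = 3.
The system is consistent.

yes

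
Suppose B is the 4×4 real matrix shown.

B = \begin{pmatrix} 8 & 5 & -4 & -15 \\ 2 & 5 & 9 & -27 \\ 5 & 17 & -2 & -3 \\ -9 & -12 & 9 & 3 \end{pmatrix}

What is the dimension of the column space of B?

Row reduce to echelon form.
R2 ← R2 − (1/4)·R1: [0, 15/4, 10, -93/4]
R3 ← R3 − (5/8)·R1: [0, 111/8, 1/2, 51/8]
R4 ← R4 + (9/8)·R1: [0, -51/8, 9/2, -111/8]
R3 ← R3 − (37/10)·R2: [0, 0, -73/2, 462/5]
R4 ← R4 + (17/10)·R2: [0, 0, 43/2, -267/5]
R4 ← R4 + (43/73)·R3: [0, 0, 0, 75/73]
Echelon form has 4 nonzero rows, so rank(B) = 4.
The column space has dimension equal to the rank: 4.

4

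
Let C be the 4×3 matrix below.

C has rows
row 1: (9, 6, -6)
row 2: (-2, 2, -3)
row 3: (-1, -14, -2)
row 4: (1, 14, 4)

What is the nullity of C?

0

Row reduce to echelon form.
R2 ← R2 + (2/9)·R1: [0, 10/3, -13/3]
R3 ← R3 + (1/9)·R1: [0, -40/3, -8/3]
R4 ← R4 − (1/9)·R1: [0, 40/3, 14/3]
R3 ← R3 + (4)·R2: [0, 0, -20]
R4 ← R4 − (4)·R2: [0, 0, 22]
R4 ← R4 + (11/10)·R3: [0, 0, 0]
3 nonzero rows, so rank(C) = 3.
C has 3 columns; by rank–nullity, nullity = 3 − 3 = 0.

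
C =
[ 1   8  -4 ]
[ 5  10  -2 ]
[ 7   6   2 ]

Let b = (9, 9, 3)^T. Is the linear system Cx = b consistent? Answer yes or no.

Row reduce the augmented matrix [C | b].
R2 ← R2 − (5)·R1: [0, -30, 18, -36]
R3 ← R3 − (7)·R1: [0, -50, 30, -60]
R3 ← R3 − (5/3)·R2: [0, 0, 0, 0]
The echelon form has 2 nonzero rows, and every pivot lies in the first 3 columns, so rank(C) = rank([C|b]) = 2.
The system is consistent.

yes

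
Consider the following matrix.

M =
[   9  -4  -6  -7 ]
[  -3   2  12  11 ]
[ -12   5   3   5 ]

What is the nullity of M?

Row reduce to echelon form.
R2 ← R2 + (1/3)·R1: [0, 2/3, 10, 26/3]
R3 ← R3 + (4/3)·R1: [0, -1/3, -5, -13/3]
R3 ← R3 + (1/2)·R2: [0, 0, 0, 0]
2 nonzero rows, so rank(M) = 2.
M has 4 columns; by rank–nullity, nullity = 4 − 2 = 2.

2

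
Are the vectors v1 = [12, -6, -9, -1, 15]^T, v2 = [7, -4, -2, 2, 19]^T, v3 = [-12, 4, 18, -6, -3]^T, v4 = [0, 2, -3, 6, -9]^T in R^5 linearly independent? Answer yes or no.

Form the matrix with these vectors as rows and row reduce.
R2 ← R2 − (7/12)·R1: [0, -1/2, 13/4, 31/12, 41/4]
R3 ← R3 + R1: [0, -2, 9, -7, 12]
R3 ← R3 − (4)·R2: [0, 0, -4, -52/3, -29]
R4 ← R4 + (4)·R2: [0, 0, 10, 49/3, 32]
R4 ← R4 + (5/2)·R3: [0, 0, 0, -27, -81/2]
4 nonzero rows, so the 4 vectors span a space of dimension 4.
Since 4 = 4, the vectors are linearly independent.

yes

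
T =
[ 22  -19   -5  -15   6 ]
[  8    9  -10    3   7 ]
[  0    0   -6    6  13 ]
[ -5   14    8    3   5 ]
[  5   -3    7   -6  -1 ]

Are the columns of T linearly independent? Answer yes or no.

yes

Row reduce T to echelon form.
R2 ← R2 − (4/11)·R1: [0, 175/11, -90/11, 93/11, 53/11]
R4 ← R4 + (5/22)·R1: [0, 213/22, 151/22, -9/22, 70/11]
R5 ← R5 − (5/22)·R1: [0, 29/22, 179/22, -57/22, -26/11]
R4 ← R4 − (213/350)·R2: [0, 0, 829/70, -972/175, 1201/350]
R5 ← R5 − (29/350)·R2: [0, 0, 617/70, -576/175, -967/350]
R4 ← R4 + (829/420)·R3: [0, 0, 0, 2201/350, 61091/2100]
R5 ← R5 + (617/420)·R3: [0, 0, 0, 1933/350, 34303/2100]
R5 ← R5 − (1933/2201)·R4: [0, 0, 0, 0, -20280/2201]
5 pivots among 5 columns.
Every column is a pivot column, so the columns are linearly independent.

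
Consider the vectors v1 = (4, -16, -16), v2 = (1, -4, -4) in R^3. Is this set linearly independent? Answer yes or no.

no

Form the matrix with these vectors as rows and row reduce.
R2 ← R2 − (1/4)·R1: [0, 0, 0]
1 nonzero row, so the 2 vectors span a space of dimension 1.
Since 1 < 2, the vectors are linearly dependent.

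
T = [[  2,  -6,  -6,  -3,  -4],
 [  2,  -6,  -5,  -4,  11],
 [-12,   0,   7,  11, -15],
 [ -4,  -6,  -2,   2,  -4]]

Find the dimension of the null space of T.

2

Row reduce to echelon form.
R2 ← R2 − R1: [0, 0, 1, -1, 15]
R3 ← R3 + (6)·R1: [0, -36, -29, -7, -39]
R4 ← R4 + (2)·R1: [0, -18, -14, -4, -12]
Swap R2 ↔ R3
R4 ← R4 − (1/2)·R2: [0, 0, 1/2, -1/2, 15/2]
R4 ← R4 − (1/2)·R3: [0, 0, 0, 0, 0]
3 nonzero rows, so rank(T) = 3.
T has 5 columns; by rank–nullity, nullity = 5 − 3 = 2.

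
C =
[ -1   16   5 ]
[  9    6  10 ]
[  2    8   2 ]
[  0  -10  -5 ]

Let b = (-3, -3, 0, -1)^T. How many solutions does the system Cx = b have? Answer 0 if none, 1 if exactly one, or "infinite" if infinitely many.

0

Row reduce the augmented matrix [C | b].
R2 ← R2 + (9)·R1: [0, 150, 55, -30]
R3 ← R3 + (2)·R1: [0, 40, 12, -6]
R3 ← R3 − (4/15)·R2: [0, 0, -8/3, 2]
R4 ← R4 + (1/15)·R2: [0, 0, -4/3, -3]
R4 ← R4 − (1/2)·R3: [0, 0, 0, -4]
The echelon form has 4 nonzero rows; the last pivot sits in the augmented column, so rank(C) = 3 but rank([C|b]) = 4.
Since the ranks differ, the system is inconsistent.
It has no solutions.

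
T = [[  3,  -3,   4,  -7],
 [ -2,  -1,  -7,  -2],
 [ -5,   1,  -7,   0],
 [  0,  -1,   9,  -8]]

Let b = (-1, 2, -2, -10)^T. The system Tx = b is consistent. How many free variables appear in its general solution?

Row reduce the augmented matrix [T | b].
R2 ← R2 + (2/3)·R1: [0, -3, -13/3, -20/3, 4/3]
R3 ← R3 + (5/3)·R1: [0, -4, -1/3, -35/3, -11/3]
R3 ← R3 − (4/3)·R2: [0, 0, 49/9, -25/9, -49/9]
R4 ← R4 − (1/3)·R2: [0, 0, 94/9, -52/9, -94/9]
R4 ← R4 − (94/49)·R3: [0, 0, 0, -22/49, 0]
The echelon form has 4 nonzero rows, and every pivot lies in the first 4 columns, so rank(T) = rank([T|b]) = 4.
The system is consistent.
Free variables = (unknowns) − (rank) = 4 − 4 = 0.

0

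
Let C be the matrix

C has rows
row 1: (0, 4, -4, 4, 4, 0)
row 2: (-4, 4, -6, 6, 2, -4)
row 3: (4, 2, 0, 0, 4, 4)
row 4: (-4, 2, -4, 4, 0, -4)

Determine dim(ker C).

4

Row reduce to echelon form.
Swap R1 ↔ R2
R3 ← R3 + R1: [0, 6, -6, 6, 6, 0]
R4 ← R4 − R1: [0, -2, 2, -2, -2, 0]
R3 ← R3 − (3/2)·R2: [0, 0, 0, 0, 0, 0]
R4 ← R4 + (1/2)·R2: [0, 0, 0, 0, 0, 0]
2 nonzero rows, so rank(C) = 2.
C has 6 columns; by rank–nullity, nullity = 6 − 2 = 4.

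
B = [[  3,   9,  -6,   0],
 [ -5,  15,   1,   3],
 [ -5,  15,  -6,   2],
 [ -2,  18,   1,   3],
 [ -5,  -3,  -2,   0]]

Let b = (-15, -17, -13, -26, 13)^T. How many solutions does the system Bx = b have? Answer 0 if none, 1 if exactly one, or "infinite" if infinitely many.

Row reduce the augmented matrix [B | b].
R2 ← R2 + (5/3)·R1: [0, 30, -9, 3, -42]
R3 ← R3 + (5/3)·R1: [0, 30, -16, 2, -38]
R4 ← R4 + (2/3)·R1: [0, 24, -3, 3, -36]
R5 ← R5 + (5/3)·R1: [0, 12, -12, 0, -12]
R3 ← R3 − R2: [0, 0, -7, -1, 4]
R4 ← R4 − (4/5)·R2: [0, 0, 21/5, 3/5, -12/5]
R5 ← R5 − (2/5)·R2: [0, 0, -42/5, -6/5, 24/5]
R4 ← R4 + (3/5)·R3: [0, 0, 0, 0, 0]
R5 ← R5 − (6/5)·R3: [0, 0, 0, 0, 0]
The echelon form has 3 nonzero rows, and every pivot lies in the first 4 columns, so rank(B) = rank([B|b]) = 3.
The system is consistent.
rank = 3 < 4 unknowns, so there are infinitely many solutions.

infinite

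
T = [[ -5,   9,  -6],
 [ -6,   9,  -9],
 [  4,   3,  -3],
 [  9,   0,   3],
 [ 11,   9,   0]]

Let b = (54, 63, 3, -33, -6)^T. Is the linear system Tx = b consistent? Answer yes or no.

yes

Row reduce the augmented matrix [T | b].
R2 ← R2 − (6/5)·R1: [0, -9/5, -9/5, -9/5]
R3 ← R3 + (4/5)·R1: [0, 51/5, -39/5, 231/5]
R4 ← R4 + (9/5)·R1: [0, 81/5, -39/5, 321/5]
R5 ← R5 + (11/5)·R1: [0, 144/5, -66/5, 564/5]
R3 ← R3 + (17/3)·R2: [0, 0, -18, 36]
R4 ← R4 + (9)·R2: [0, 0, -24, 48]
R5 ← R5 + (16)·R2: [0, 0, -42, 84]
R4 ← R4 − (4/3)·R3: [0, 0, 0, 0]
R5 ← R5 − (7/3)·R3: [0, 0, 0, 0]
The echelon form has 3 nonzero rows, and every pivot lies in the first 3 columns, so rank(T) = rank([T|b]) = 3.
The system is consistent.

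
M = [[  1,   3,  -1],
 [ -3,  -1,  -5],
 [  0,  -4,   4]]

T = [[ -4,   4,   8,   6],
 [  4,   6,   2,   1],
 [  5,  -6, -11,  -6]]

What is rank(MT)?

First compute MT:
[[  3,  28,  25,  15],
 [-17,  12,  29,  11],
 [  4, -48, -52, -28]]
Now row reduce the product.
R2 ← R2 + (17/3)·R1: [0, 512/3, 512/3, 96]
R3 ← R3 − (4/3)·R1: [0, -256/3, -256/3, -48]
R3 ← R3 + (1/2)·R2: [0, 0, 0, 0]
2 nonzero rows, so rank(MT) = 2.

2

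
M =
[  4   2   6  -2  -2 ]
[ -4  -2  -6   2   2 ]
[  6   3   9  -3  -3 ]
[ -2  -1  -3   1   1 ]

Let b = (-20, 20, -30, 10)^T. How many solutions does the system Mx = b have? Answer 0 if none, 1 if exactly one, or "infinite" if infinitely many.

infinite

Row reduce the augmented matrix [M | b].
R2 ← R2 + R1: [0, 0, 0, 0, 0, 0]
R3 ← R3 − (3/2)·R1: [0, 0, 0, 0, 0, 0]
R4 ← R4 + (1/2)·R1: [0, 0, 0, 0, 0, 0]
The echelon form has 1 nonzero rows, and every pivot lies in the first 5 columns, so rank(M) = rank([M|b]) = 1.
The system is consistent.
rank = 1 < 5 unknowns, so there are infinitely many solutions.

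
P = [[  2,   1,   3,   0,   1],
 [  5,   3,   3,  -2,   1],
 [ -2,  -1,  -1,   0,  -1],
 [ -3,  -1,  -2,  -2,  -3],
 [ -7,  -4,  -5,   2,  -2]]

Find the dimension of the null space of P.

2

Row reduce to echelon form.
R2 ← R2 − (5/2)·R1: [0, 1/2, -9/2, -2, -3/2]
R3 ← R3 + R1: [0, 0, 2, 0, 0]
R4 ← R4 + (3/2)·R1: [0, 1/2, 5/2, -2, -3/2]
R5 ← R5 + (7/2)·R1: [0, -1/2, 11/2, 2, 3/2]
R4 ← R4 − R2: [0, 0, 7, 0, 0]
R5 ← R5 + R2: [0, 0, 1, 0, 0]
R4 ← R4 − (7/2)·R3: [0, 0, 0, 0, 0]
R5 ← R5 − (1/2)·R3: [0, 0, 0, 0, 0]
3 nonzero rows, so rank(P) = 3.
P has 5 columns; by rank–nullity, nullity = 5 − 3 = 2.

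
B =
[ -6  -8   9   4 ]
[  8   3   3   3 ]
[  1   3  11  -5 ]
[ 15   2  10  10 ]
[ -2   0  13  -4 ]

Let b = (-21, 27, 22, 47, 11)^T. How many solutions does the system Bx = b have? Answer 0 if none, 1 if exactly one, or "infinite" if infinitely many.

Row reduce the augmented matrix [B | b].
R2 ← R2 + (4/3)·R1: [0, -23/3, 15, 25/3, -1]
R3 ← R3 + (1/6)·R1: [0, 5/3, 25/2, -13/3, 37/2]
R4 ← R4 + (5/2)·R1: [0, -18, 65/2, 20, -11/2]
R5 ← R5 − (1/3)·R1: [0, 8/3, 10, -16/3, 18]
R3 ← R3 + (5/23)·R2: [0, 0, 725/46, -58/23, 841/46]
R4 ← R4 − (54/23)·R2: [0, 0, -125/46, 10/23, -145/46]
R5 ← R5 + (8/23)·R2: [0, 0, 350/23, -56/23, 406/23]
R4 ← R4 + (5/29)·R3: [0, 0, 0, 0, 0]
R5 ← R5 − (28/29)·R3: [0, 0, 0, 0, 0]
The echelon form has 3 nonzero rows, and every pivot lies in the first 4 columns, so rank(B) = rank([B|b]) = 3.
The system is consistent.
rank = 3 < 4 unknowns, so there are infinitely many solutions.

infinite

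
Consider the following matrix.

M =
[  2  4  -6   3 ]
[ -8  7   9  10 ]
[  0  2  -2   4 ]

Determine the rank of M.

Row reduce to echelon form.
R2 ← R2 + (4)·R1: [0, 23, -15, 22]
R3 ← R3 − (2/23)·R2: [0, 0, -16/23, 48/23]
Echelon form has 3 nonzero rows, so rank(M) = 3.

3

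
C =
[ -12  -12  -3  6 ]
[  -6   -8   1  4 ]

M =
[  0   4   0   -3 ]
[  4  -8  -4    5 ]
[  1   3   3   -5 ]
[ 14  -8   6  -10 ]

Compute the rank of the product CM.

2

First compute CM:
[[ 33,  -9,  75, -69],
 [ 25,  11,  59, -67]]
Now row reduce the product.
R2 ← R2 − (25/33)·R1: [0, 196/11, 24/11, -162/11]
2 nonzero rows, so rank(CM) = 2.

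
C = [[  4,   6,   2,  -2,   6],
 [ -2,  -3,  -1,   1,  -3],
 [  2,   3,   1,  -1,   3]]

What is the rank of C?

Row reduce to echelon form.
R2 ← R2 + (1/2)·R1: [0, 0, 0, 0, 0]
R3 ← R3 − (1/2)·R1: [0, 0, 0, 0, 0]
Echelon form has 1 nonzero row, so rank(C) = 1.

1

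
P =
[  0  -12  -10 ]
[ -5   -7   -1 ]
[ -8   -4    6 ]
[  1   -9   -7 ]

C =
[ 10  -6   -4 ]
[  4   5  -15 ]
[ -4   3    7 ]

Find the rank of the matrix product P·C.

3

First compute PC:
[[ -8, -90, 110],
 [-74,  -8, 118],
 [-120,  46, 134],
 [  2, -72,  82]]
Now row reduce the product.
R2 ← R2 − (37/4)·R1: [0, 1649/2, -1799/2]
R3 ← R3 − (15)·R1: [0, 1396, -1516]
R4 ← R4 + (1/4)·R1: [0, -189/2, 219/2]
R3 ← R3 − (2792/1649)·R2: [0, 0, 11520/1649]
R4 ← R4 + (189/1649)·R2: [0, 0, 10560/1649]
R4 ← R4 − (11/12)·R3: [0, 0, 0]
3 nonzero rows, so rank(PC) = 3.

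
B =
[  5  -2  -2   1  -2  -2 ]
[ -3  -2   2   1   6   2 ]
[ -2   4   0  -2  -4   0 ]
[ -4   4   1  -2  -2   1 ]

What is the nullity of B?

4

Row reduce to echelon form.
R2 ← R2 + (3/5)·R1: [0, -16/5, 4/5, 8/5, 24/5, 4/5]
R3 ← R3 + (2/5)·R1: [0, 16/5, -4/5, -8/5, -24/5, -4/5]
R4 ← R4 + (4/5)·R1: [0, 12/5, -3/5, -6/5, -18/5, -3/5]
R3 ← R3 + R2: [0, 0, 0, 0, 0, 0]
R4 ← R4 + (3/4)·R2: [0, 0, 0, 0, 0, 0]
2 nonzero rows, so rank(B) = 2.
B has 6 columns; by rank–nullity, nullity = 6 − 2 = 4.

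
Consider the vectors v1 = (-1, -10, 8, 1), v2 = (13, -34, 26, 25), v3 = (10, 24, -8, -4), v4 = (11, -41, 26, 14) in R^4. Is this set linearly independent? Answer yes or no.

Form the matrix with these vectors as rows and row reduce.
R2 ← R2 + (13)·R1: [0, -164, 130, 38]
R3 ← R3 + (10)·R1: [0, -76, 72, 6]
R4 ← R4 + (11)·R1: [0, -151, 114, 25]
R3 ← R3 − (19/41)·R2: [0, 0, 482/41, -476/41]
R4 ← R4 − (151/164)·R2: [0, 0, -467/82, -819/82]
R4 ← R4 + (467/964)·R3: [0, 0, 0, -7525/482]
4 nonzero rows, so the 4 vectors span a space of dimension 4.
Since 4 = 4, the vectors are linearly independent.

yes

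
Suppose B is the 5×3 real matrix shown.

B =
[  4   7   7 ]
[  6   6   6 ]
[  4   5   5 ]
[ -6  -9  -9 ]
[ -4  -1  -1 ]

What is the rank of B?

Row reduce to echelon form.
R2 ← R2 − (3/2)·R1: [0, -9/2, -9/2]
R3 ← R3 − R1: [0, -2, -2]
R4 ← R4 + (3/2)·R1: [0, 3/2, 3/2]
R5 ← R5 + R1: [0, 6, 6]
R3 ← R3 − (4/9)·R2: [0, 0, 0]
R4 ← R4 + (1/3)·R2: [0, 0, 0]
R5 ← R5 + (4/3)·R2: [0, 0, 0]
Echelon form has 2 nonzero rows, so rank(B) = 2.

2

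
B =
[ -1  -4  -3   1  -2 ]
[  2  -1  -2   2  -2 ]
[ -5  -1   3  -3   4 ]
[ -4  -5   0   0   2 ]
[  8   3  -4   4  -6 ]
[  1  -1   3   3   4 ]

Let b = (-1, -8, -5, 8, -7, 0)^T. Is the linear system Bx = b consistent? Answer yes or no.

no

Row reduce the augmented matrix [B | b].
R2 ← R2 + (2)·R1: [0, -9, -8, 4, -6, -10]
R3 ← R3 − (5)·R1: [0, 19, 18, -8, 14, 0]
R4 ← R4 − (4)·R1: [0, 11, 12, -4, 10, 12]
R5 ← R5 + (8)·R1: [0, -29, -28, 12, -22, -15]
R6 ← R6 + R1: [0, -5, 0, 4, 2, -1]
R3 ← R3 + (19/9)·R2: [0, 0, 10/9, 4/9, 4/3, -190/9]
R4 ← R4 + (11/9)·R2: [0, 0, 20/9, 8/9, 8/3, -2/9]
R5 ← R5 − (29/9)·R2: [0, 0, -20/9, -8/9, -8/3, 155/9]
R6 ← R6 − (5/9)·R2: [0, 0, 40/9, 16/9, 16/3, 41/9]
R4 ← R4 − (2)·R3: [0, 0, 0, 0, 0, 42]
R5 ← R5 + (2)·R3: [0, 0, 0, 0, 0, -25]
R6 ← R6 − (4)·R3: [0, 0, 0, 0, 0, 89]
R5 ← R5 + (25/42)·R4: [0, 0, 0, 0, 0, 0]
R6 ← R6 − (89/42)·R4: [0, 0, 0, 0, 0, 0]
The echelon form has 4 nonzero rows; the last pivot sits in the augmented column, so rank(B) = 3 but rank([B|b]) = 4.
Since the ranks differ, the system is inconsistent.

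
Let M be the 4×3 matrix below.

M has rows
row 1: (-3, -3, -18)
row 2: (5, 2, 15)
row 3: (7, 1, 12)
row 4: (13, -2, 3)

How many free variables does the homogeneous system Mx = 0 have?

Row reduce to echelon form.
R2 ← R2 + (5/3)·R1: [0, -3, -15]
R3 ← R3 + (7/3)·R1: [0, -6, -30]
R4 ← R4 + (13/3)·R1: [0, -15, -75]
R3 ← R3 − (2)·R2: [0, 0, 0]
R4 ← R4 − (5)·R2: [0, 0, 0]
2 nonzero rows, so rank(M) = 2.
M has 3 columns; by rank–nullity, nullity = 3 − 2 = 1.

1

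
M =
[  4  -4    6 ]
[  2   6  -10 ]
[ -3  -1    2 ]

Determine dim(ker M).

Row reduce to echelon form.
R2 ← R2 − (1/2)·R1: [0, 8, -13]
R3 ← R3 + (3/4)·R1: [0, -4, 13/2]
R3 ← R3 + (1/2)·R2: [0, 0, 0]
2 nonzero rows, so rank(M) = 2.
M has 3 columns; by rank–nullity, nullity = 3 − 2 = 1.

1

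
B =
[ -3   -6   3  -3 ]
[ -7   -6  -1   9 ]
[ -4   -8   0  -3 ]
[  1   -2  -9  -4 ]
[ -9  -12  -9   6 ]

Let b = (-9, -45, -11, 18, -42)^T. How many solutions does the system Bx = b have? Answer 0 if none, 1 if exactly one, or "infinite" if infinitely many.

infinite

Row reduce the augmented matrix [B | b].
R2 ← R2 − (7/3)·R1: [0, 8, -8, 16, -24]
R3 ← R3 − (4/3)·R1: [0, 0, -4, 1, 1]
R4 ← R4 + (1/3)·R1: [0, -4, -8, -5, 15]
R5 ← R5 − (3)·R1: [0, 6, -18, 15, -15]
R4 ← R4 + (1/2)·R2: [0, 0, -12, 3, 3]
R5 ← R5 − (3/4)·R2: [0, 0, -12, 3, 3]
R4 ← R4 − (3)·R3: [0, 0, 0, 0, 0]
R5 ← R5 − (3)·R3: [0, 0, 0, 0, 0]
The echelon form has 3 nonzero rows, and every pivot lies in the first 4 columns, so rank(B) = rank([B|b]) = 3.
The system is consistent.
rank = 3 < 4 unknowns, so there are infinitely many solutions.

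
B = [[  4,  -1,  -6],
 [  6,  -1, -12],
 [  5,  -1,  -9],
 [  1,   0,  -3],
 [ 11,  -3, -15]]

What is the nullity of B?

Row reduce to echelon form.
R2 ← R2 − (3/2)·R1: [0, 1/2, -3]
R3 ← R3 − (5/4)·R1: [0, 1/4, -3/2]
R4 ← R4 − (1/4)·R1: [0, 1/4, -3/2]
R5 ← R5 − (11/4)·R1: [0, -1/4, 3/2]
R3 ← R3 − (1/2)·R2: [0, 0, 0]
R4 ← R4 − (1/2)·R2: [0, 0, 0]
R5 ← R5 + (1/2)·R2: [0, 0, 0]
2 nonzero rows, so rank(B) = 2.
B has 3 columns; by rank–nullity, nullity = 3 − 2 = 1.

1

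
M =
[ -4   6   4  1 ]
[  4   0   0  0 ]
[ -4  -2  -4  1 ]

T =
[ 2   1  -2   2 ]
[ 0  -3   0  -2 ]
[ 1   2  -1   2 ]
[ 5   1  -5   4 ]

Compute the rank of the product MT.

First compute MT:
[[  1, -13,  -1,  -8],
 [  8,   4,  -8,   8],
 [ -7,  -5,   7,  -8]]
Now row reduce the product.
R2 ← R2 − (8)·R1: [0, 108, 0, 72]
R3 ← R3 + (7)·R1: [0, -96, 0, -64]
R3 ← R3 + (8/9)·R2: [0, 0, 0, 0]
2 nonzero rows, so rank(MT) = 2.

2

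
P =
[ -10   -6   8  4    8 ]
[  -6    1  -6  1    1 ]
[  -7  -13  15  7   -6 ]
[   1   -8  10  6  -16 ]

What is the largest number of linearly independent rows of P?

Row reduce to echelon form.
R2 ← R2 − (3/5)·R1: [0, 23/5, -54/5, -7/5, -19/5]
R3 ← R3 − (7/10)·R1: [0, -44/5, 47/5, 21/5, -58/5]
R4 ← R4 + (1/10)·R1: [0, -43/5, 54/5, 32/5, -76/5]
R3 ← R3 + (44/23)·R2: [0, 0, -259/23, 35/23, -434/23]
R4 ← R4 + (43/23)·R2: [0, 0, -216/23, 87/23, -513/23]
R4 ← R4 − (216/259)·R3: [0, 0, 0, 93/37, -243/37]
Echelon form has 4 nonzero rows, so rank(P) = 4.
The rank gives the maximum number of linearly independent rows: 4.

4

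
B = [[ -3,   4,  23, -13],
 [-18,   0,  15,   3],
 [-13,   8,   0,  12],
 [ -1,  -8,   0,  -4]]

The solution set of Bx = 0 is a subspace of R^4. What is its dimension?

0

Row reduce to echelon form.
R2 ← R2 − (6)·R1: [0, -24, -123, 81]
R3 ← R3 − (13/3)·R1: [0, -28/3, -299/3, 205/3]
R4 ← R4 − (1/3)·R1: [0, -28/3, -23/3, 1/3]
R3 ← R3 − (7/18)·R2: [0, 0, -311/6, 221/6]
R4 ← R4 − (7/18)·R2: [0, 0, 241/6, -187/6]
R4 ← R4 + (241/311)·R3: [0, 0, 0, -816/311]
4 nonzero rows, so rank(B) = 4.
B has 4 columns; by rank–nullity, nullity = 4 − 4 = 0.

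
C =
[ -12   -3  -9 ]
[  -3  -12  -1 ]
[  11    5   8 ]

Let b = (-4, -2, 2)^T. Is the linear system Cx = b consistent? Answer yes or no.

Row reduce the augmented matrix [C | b].
R2 ← R2 − (1/4)·R1: [0, -45/4, 5/4, -1]
R3 ← R3 + (11/12)·R1: [0, 9/4, -1/4, -5/3]
R3 ← R3 + (1/5)·R2: [0, 0, 0, -28/15]
The echelon form has 3 nonzero rows; the last pivot sits in the augmented column, so rank(C) = 2 but rank([C|b]) = 3.
Since the ranks differ, the system is inconsistent.

no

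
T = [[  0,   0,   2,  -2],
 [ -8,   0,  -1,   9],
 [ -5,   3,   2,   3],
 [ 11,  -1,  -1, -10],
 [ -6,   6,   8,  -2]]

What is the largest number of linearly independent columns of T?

Row reduce to echelon form.
Swap R1 ↔ R2
R3 ← R3 − (5/8)·R1: [0, 3, 21/8, -21/8]
R4 ← R4 + (11/8)·R1: [0, -1, -19/8, 19/8]
R5 ← R5 − (3/4)·R1: [0, 6, 35/4, -35/4]
Swap R2 ↔ R3
R4 ← R4 + (1/3)·R2: [0, 0, -3/2, 3/2]
R5 ← R5 − (2)·R2: [0, 0, 7/2, -7/2]
R4 ← R4 + (3/4)·R3: [0, 0, 0, 0]
R5 ← R5 − (7/4)·R3: [0, 0, 0, 0]
Echelon form has 3 nonzero rows, so rank(T) = 3.
The rank gives the maximum number of linearly independent columns: 3.

3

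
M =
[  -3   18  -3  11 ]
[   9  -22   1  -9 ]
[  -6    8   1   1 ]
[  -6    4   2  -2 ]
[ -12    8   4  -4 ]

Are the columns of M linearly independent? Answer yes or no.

no

Row reduce M to echelon form.
R2 ← R2 + (3)·R1: [0, 32, -8, 24]
R3 ← R3 − (2)·R1: [0, -28, 7, -21]
R4 ← R4 − (2)·R1: [0, -32, 8, -24]
R5 ← R5 − (4)·R1: [0, -64, 16, -48]
R3 ← R3 + (7/8)·R2: [0, 0, 0, 0]
R4 ← R4 + R2: [0, 0, 0, 0]
R5 ← R5 + (2)·R2: [0, 0, 0, 0]
2 pivots among 4 columns.
Only 2 < 4 pivot columns, so the columns are linearly dependent.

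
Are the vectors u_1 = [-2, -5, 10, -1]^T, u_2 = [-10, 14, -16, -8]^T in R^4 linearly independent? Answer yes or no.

yes

Form the matrix with these vectors as rows and row reduce.
R2 ← R2 − (5)·R1: [0, 39, -66, -3]
2 nonzero rows, so the 2 vectors span a space of dimension 2.
Since 2 = 2, the vectors are linearly independent.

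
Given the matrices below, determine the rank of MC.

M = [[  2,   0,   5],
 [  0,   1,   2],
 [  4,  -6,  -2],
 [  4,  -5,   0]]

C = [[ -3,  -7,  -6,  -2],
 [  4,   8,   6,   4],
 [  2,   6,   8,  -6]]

First compute MC:
[[  4,  16,  28, -34],
 [  8,  20,  22,  -8],
 [-40, -88, -76, -20],
 [-32, -68, -54, -28]]
Now row reduce the product.
R2 ← R2 − (2)·R1: [0, -12, -34, 60]
R3 ← R3 + (10)·R1: [0, 72, 204, -360]
R4 ← R4 + (8)·R1: [0, 60, 170, -300]
R3 ← R3 + (6)·R2: [0, 0, 0, 0]
R4 ← R4 + (5)·R2: [0, 0, 0, 0]
2 nonzero rows, so rank(MC) = 2.

2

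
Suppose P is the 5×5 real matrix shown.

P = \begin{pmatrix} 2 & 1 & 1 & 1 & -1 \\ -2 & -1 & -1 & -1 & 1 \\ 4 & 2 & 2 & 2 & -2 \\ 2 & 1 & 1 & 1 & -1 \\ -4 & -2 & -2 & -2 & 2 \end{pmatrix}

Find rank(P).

Row reduce to echelon form.
R2 ← R2 + R1: [0, 0, 0, 0, 0]
R3 ← R3 − (2)·R1: [0, 0, 0, 0, 0]
R4 ← R4 − R1: [0, 0, 0, 0, 0]
R5 ← R5 + (2)·R1: [0, 0, 0, 0, 0]
Echelon form has 1 nonzero row, so rank(P) = 1.

1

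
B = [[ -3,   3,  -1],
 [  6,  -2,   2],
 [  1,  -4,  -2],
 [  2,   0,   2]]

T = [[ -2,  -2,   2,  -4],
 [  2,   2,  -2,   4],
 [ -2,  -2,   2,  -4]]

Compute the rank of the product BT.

1

First compute BT:
[[ 14,  14, -14,  28],
 [-20, -20,  20, -40],
 [ -6,  -6,   6, -12],
 [ -8,  -8,   8, -16]]
Now row reduce the product.
R2 ← R2 + (10/7)·R1: [0, 0, 0, 0]
R3 ← R3 + (3/7)·R1: [0, 0, 0, 0]
R4 ← R4 + (4/7)·R1: [0, 0, 0, 0]
1 nonzero row, so rank(BT) = 1.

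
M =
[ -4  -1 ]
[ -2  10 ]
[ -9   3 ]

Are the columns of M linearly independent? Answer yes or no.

Row reduce M to echelon form.
R2 ← R2 − (1/2)·R1: [0, 21/2]
R3 ← R3 − (9/4)·R1: [0, 21/4]
R3 ← R3 − (1/2)·R2: [0, 0]
2 pivots among 2 columns.
Every column is a pivot column, so the columns are linearly independent.

yes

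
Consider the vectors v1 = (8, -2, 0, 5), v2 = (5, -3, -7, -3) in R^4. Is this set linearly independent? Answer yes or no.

yes

Form the matrix with these vectors as rows and row reduce.
R2 ← R2 − (5/8)·R1: [0, -7/4, -7, -49/8]
2 nonzero rows, so the 2 vectors span a space of dimension 2.
Since 2 = 2, the vectors are linearly independent.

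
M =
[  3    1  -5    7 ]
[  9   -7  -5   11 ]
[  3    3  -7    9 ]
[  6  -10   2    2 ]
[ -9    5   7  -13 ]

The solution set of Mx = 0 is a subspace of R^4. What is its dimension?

2

Row reduce to echelon form.
R2 ← R2 − (3)·R1: [0, -10, 10, -10]
R3 ← R3 − R1: [0, 2, -2, 2]
R4 ← R4 − (2)·R1: [0, -12, 12, -12]
R5 ← R5 + (3)·R1: [0, 8, -8, 8]
R3 ← R3 + (1/5)·R2: [0, 0, 0, 0]
R4 ← R4 − (6/5)·R2: [0, 0, 0, 0]
R5 ← R5 + (4/5)·R2: [0, 0, 0, 0]
2 nonzero rows, so rank(M) = 2.
M has 4 columns; by rank–nullity, nullity = 4 − 2 = 2.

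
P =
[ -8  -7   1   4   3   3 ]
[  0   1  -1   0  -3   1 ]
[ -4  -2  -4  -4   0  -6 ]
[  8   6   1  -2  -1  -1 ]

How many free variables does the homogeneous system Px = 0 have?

3

Row reduce to echelon form.
R3 ← R3 − (1/2)·R1: [0, 3/2, -9/2, -6, -3/2, -15/2]
R4 ← R4 + R1: [0, -1, 2, 2, 2, 2]
R3 ← R3 − (3/2)·R2: [0, 0, -3, -6, 3, -9]
R4 ← R4 + R2: [0, 0, 1, 2, -1, 3]
R4 ← R4 + (1/3)·R3: [0, 0, 0, 0, 0, 0]
3 nonzero rows, so rank(P) = 3.
P has 6 columns; by rank–nullity, nullity = 6 − 3 = 3.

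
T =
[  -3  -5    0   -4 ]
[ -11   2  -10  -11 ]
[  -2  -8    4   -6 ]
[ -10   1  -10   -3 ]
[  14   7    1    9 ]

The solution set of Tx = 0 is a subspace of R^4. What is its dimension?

Row reduce to echelon form.
R2 ← R2 − (11/3)·R1: [0, 61/3, -10, 11/3]
R3 ← R3 − (2/3)·R1: [0, -14/3, 4, -10/3]
R4 ← R4 − (10/3)·R1: [0, 53/3, -10, 31/3]
R5 ← R5 + (14/3)·R1: [0, -49/3, 1, -29/3]
R3 ← R3 + (14/61)·R2: [0, 0, 104/61, -152/61]
R4 ← R4 − (53/61)·R2: [0, 0, -80/61, 436/61]
R5 ← R5 + (49/61)·R2: [0, 0, -429/61, -410/61]
R4 ← R4 + (10/13)·R3: [0, 0, 0, 68/13]
R5 ← R5 + (33/8)·R3: [0, 0, 0, -17]
R5 ← R5 + (13/4)·R4: [0, 0, 0, 0]
4 nonzero rows, so rank(T) = 4.
T has 4 columns; by rank–nullity, nullity = 4 − 4 = 0.

0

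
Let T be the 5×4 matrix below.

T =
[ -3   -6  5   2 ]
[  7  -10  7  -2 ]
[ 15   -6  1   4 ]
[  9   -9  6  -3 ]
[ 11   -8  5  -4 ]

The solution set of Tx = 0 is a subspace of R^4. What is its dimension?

1

Row reduce to echelon form.
R2 ← R2 + (7/3)·R1: [0, -24, 56/3, 8/3]
R3 ← R3 + (5)·R1: [0, -36, 26, 14]
R4 ← R4 + (3)·R1: [0, -27, 21, 3]
R5 ← R5 + (11/3)·R1: [0, -30, 70/3, 10/3]
R3 ← R3 − (3/2)·R2: [0, 0, -2, 10]
R4 ← R4 − (9/8)·R2: [0, 0, 0, 0]
R5 ← R5 − (5/4)·R2: [0, 0, 0, 0]
3 nonzero rows, so rank(T) = 3.
T has 4 columns; by rank–nullity, nullity = 4 − 3 = 1.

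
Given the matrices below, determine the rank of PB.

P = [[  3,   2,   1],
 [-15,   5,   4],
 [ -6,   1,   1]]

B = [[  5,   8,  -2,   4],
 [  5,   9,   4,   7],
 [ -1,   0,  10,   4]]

2

First compute PB:
[[ 24,  42,  12,  30],
 [-54, -75,  90,  -9],
 [-26, -39,  26, -13]]
Now row reduce the product.
R2 ← R2 + (9/4)·R1: [0, 39/2, 117, 117/2]
R3 ← R3 + (13/12)·R1: [0, 13/2, 39, 39/2]
R3 ← R3 − (1/3)·R2: [0, 0, 0, 0]
2 nonzero rows, so rank(PB) = 2.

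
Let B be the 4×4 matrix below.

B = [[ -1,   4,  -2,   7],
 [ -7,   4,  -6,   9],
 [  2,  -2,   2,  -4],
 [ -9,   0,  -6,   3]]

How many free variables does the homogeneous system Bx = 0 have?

Row reduce to echelon form.
R2 ← R2 − (7)·R1: [0, -24, 8, -40]
R3 ← R3 + (2)·R1: [0, 6, -2, 10]
R4 ← R4 − (9)·R1: [0, -36, 12, -60]
R3 ← R3 + (1/4)·R2: [0, 0, 0, 0]
R4 ← R4 − (3/2)·R2: [0, 0, 0, 0]
2 nonzero rows, so rank(B) = 2.
B has 4 columns; by rank–nullity, nullity = 4 − 2 = 2.

2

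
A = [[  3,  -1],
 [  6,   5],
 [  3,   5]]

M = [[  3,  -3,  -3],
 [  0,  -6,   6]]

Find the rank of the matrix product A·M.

First compute AM:
[[  9,  -3, -15],
 [ 18, -48,  12],
 [  9, -39,  21]]
Now row reduce the product.
R2 ← R2 − (2)·R1: [0, -42, 42]
R3 ← R3 − R1: [0, -36, 36]
R3 ← R3 − (6/7)·R2: [0, 0, 0]
2 nonzero rows, so rank(AM) = 2.

2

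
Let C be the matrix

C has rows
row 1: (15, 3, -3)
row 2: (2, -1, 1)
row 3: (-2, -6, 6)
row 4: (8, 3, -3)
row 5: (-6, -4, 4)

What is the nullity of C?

1

Row reduce to echelon form.
R2 ← R2 − (2/15)·R1: [0, -7/5, 7/5]
R3 ← R3 + (2/15)·R1: [0, -28/5, 28/5]
R4 ← R4 − (8/15)·R1: [0, 7/5, -7/5]
R5 ← R5 + (2/5)·R1: [0, -14/5, 14/5]
R3 ← R3 − (4)·R2: [0, 0, 0]
R4 ← R4 + R2: [0, 0, 0]
R5 ← R5 − (2)·R2: [0, 0, 0]
2 nonzero rows, so rank(C) = 2.
C has 3 columns; by rank–nullity, nullity = 3 − 2 = 1.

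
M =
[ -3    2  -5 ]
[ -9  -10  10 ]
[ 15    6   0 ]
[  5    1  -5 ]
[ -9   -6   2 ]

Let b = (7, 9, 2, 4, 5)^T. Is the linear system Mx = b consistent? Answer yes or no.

Row reduce the augmented matrix [M | b].
R2 ← R2 − (3)·R1: [0, -16, 25, -12]
R3 ← R3 + (5)·R1: [0, 16, -25, 37]
R4 ← R4 + (5/3)·R1: [0, 13/3, -40/3, 47/3]
R5 ← R5 − (3)·R1: [0, -12, 17, -16]
R3 ← R3 + R2: [0, 0, 0, 25]
R4 ← R4 + (13/48)·R2: [0, 0, -105/16, 149/12]
R5 ← R5 − (3/4)·R2: [0, 0, -7/4, -7]
Swap R3 ↔ R4
R5 ← R5 − (4/15)·R3: [0, 0, 0, -464/45]
R5 ← R5 + (464/1125)·R4: [0, 0, 0, 0]
The echelon form has 4 nonzero rows; the last pivot sits in the augmented column, so rank(M) = 3 but rank([M|b]) = 4.
Since the ranks differ, the system is inconsistent.

no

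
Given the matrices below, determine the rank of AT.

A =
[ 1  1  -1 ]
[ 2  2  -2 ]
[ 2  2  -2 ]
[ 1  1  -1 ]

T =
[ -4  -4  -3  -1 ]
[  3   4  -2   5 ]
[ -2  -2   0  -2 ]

1

First compute AT:
[[  1,   2,  -5,   6],
 [  2,   4, -10,  12],
 [  2,   4, -10,  12],
 [  1,   2,  -5,   6]]
Now row reduce the product.
R2 ← R2 − (2)·R1: [0, 0, 0, 0]
R3 ← R3 − (2)·R1: [0, 0, 0, 0]
R4 ← R4 − R1: [0, 0, 0, 0]
1 nonzero row, so rank(AT) = 1.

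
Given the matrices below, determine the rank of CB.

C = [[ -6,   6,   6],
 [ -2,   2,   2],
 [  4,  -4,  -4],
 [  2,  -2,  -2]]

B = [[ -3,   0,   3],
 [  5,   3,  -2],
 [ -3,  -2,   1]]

1

First compute CB:
[[ 30,   6, -24],
 [ 10,   2,  -8],
 [-20,  -4,  16],
 [-10,  -2,   8]]
Now row reduce the product.
R2 ← R2 − (1/3)·R1: [0, 0, 0]
R3 ← R3 + (2/3)·R1: [0, 0, 0]
R4 ← R4 + (1/3)·R1: [0, 0, 0]
1 nonzero row, so rank(CB) = 1.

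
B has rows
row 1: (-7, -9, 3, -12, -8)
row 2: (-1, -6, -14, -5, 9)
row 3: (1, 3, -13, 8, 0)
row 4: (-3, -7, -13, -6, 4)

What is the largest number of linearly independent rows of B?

3

Row reduce to echelon form.
R2 ← R2 − (1/7)·R1: [0, -33/7, -101/7, -23/7, 71/7]
R3 ← R3 + (1/7)·R1: [0, 12/7, -88/7, 44/7, -8/7]
R4 ← R4 − (3/7)·R1: [0, -22/7, -100/7, -6/7, 52/7]
R3 ← R3 + (4/11)·R2: [0, 0, -196/11, 56/11, 28/11]
R4 ← R4 − (2/3)·R2: [0, 0, -14/3, 4/3, 2/3]
R4 ← R4 − (11/42)·R3: [0, 0, 0, 0, 0]
Echelon form has 3 nonzero rows, so rank(B) = 3.
The rank gives the maximum number of linearly independent rows: 3.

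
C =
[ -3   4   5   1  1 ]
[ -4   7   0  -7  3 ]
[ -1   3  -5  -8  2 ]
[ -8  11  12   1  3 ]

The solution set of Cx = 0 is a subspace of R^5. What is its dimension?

3

Row reduce to echelon form.
R2 ← R2 − (4/3)·R1: [0, 5/3, -20/3, -25/3, 5/3]
R3 ← R3 − (1/3)·R1: [0, 5/3, -20/3, -25/3, 5/3]
R4 ← R4 − (8/3)·R1: [0, 1/3, -4/3, -5/3, 1/3]
R3 ← R3 − R2: [0, 0, 0, 0, 0]
R4 ← R4 − (1/5)·R2: [0, 0, 0, 0, 0]
2 nonzero rows, so rank(C) = 2.
C has 5 columns; by rank–nullity, nullity = 5 − 2 = 3.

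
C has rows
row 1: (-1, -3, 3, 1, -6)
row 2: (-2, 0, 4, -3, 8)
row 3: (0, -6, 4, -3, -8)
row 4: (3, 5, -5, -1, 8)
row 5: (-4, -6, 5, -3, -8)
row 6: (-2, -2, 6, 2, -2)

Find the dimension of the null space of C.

Row reduce to echelon form.
R2 ← R2 − (2)·R1: [0, 6, -2, -5, 20]
R4 ← R4 + (3)·R1: [0, -4, 4, 2, -10]
R5 ← R5 − (4)·R1: [0, 6, -7, -7, 16]
R6 ← R6 − (2)·R1: [0, 4, 0, 0, 10]
R3 ← R3 + R2: [0, 0, 2, -8, 12]
R4 ← R4 + (2/3)·R2: [0, 0, 8/3, -4/3, 10/3]
R5 ← R5 − R2: [0, 0, -5, -2, -4]
R6 ← R6 − (2/3)·R2: [0, 0, 4/3, 10/3, -10/3]
R4 ← R4 − (4/3)·R3: [0, 0, 0, 28/3, -38/3]
R5 ← R5 + (5/2)·R3: [0, 0, 0, -22, 26]
R6 ← R6 − (2/3)·R3: [0, 0, 0, 26/3, -34/3]
R5 ← R5 + (33/14)·R4: [0, 0, 0, 0, -27/7]
R6 ← R6 − (13/14)·R4: [0, 0, 0, 0, 3/7]
R6 ← R6 + (1/9)·R5: [0, 0, 0, 0, 0]
5 nonzero rows, so rank(C) = 5.
C has 5 columns; by rank–nullity, nullity = 5 − 5 = 0.

0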